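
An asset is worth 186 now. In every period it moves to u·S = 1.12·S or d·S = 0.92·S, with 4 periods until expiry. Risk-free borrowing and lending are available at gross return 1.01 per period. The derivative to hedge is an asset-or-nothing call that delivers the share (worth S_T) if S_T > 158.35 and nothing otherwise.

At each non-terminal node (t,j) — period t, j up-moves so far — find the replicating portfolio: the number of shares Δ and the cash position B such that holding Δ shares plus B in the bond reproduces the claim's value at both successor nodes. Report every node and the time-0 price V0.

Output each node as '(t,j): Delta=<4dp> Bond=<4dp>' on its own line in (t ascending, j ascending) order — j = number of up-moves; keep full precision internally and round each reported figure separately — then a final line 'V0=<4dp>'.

(0,0): Delta=1.5784 Bond=-119.3040
(1,0): Delta=2.1546 Bond=-219.0855
(1,1): Delta=1.0000 Bond=0.0000
(2,0): Delta=3.3046 Bond=-402.3206
(2,1): Delta=1.0000 Bond=0.0000
(2,2): Delta=1.0000 Bond=0.0000
(3,0): Delta=5.6000 Bond=-738.8068
(3,1): Delta=1.0000 Bond=0.0000
(3,2): Delta=1.0000 Bond=0.0000
(3,3): Delta=1.0000 Bond=0.0000
V0=174.2826

Since d<R<u, set p* = (R−d)/(u−d) = 0.4500; price each node as the discounted p*-expectation of its children.
At expiry t=4: V(4,0)=0.0000, V(4,1)=162.2163, V(4,2)=197.4807, V(4,3)=240.4113, V(4,4)=292.6746
Node (3,0) S=144.8360: V=(p*·162.2163+(1−p*)·0.0000)/1.01=72.2746; Δ=(162.2163−0.0000)/(162.2163−133.2491)=5.6000; B=V−Δ·S=-738.8068
Node (3,1) S=176.3220: V=(p*·197.4807+(1−p*)·162.2163)/1.01=176.3220; Δ=(197.4807−162.2163)/(197.4807−162.2163)=1.0000; B=V−Δ·S=0.0000
Node (3,2) S=214.6529: V=(p*·240.4113+(1−p*)·197.4807)/1.01=214.6529; Δ=(240.4113−197.4807)/(240.4113−197.4807)=1.0000; B=V−Δ·S=0.0000
Node (3,3) S=261.3166: V=(p*·292.6746+(1−p*)·240.4113)/1.01=261.3166; Δ=(292.6746−240.4113)/(292.6746−240.4113)=1.0000; B=V−Δ·S=0.0000
Node (2,0) S=157.4304: V=(p*·176.3220+(1−p*)·72.2746)/1.01=117.9168; Δ=(176.3220−72.2746)/(176.3220−144.8360)=3.3046; B=V−Δ·S=-402.3206
Node (2,1) S=191.6544: V=(p*·214.6529+(1−p*)·176.3220)/1.01=191.6544; Δ=(214.6529−176.3220)/(214.6529−176.3220)=1.0000; B=V−Δ·S=0.0000
Node (2,2) S=233.3184: V=(p*·261.3166+(1−p*)·214.6529)/1.01=233.3184; Δ=(261.3166−214.6529)/(261.3166−214.6529)=1.0000; B=V−Δ·S=0.0000
Node (1,0) S=171.1200: V=(p*·191.6544+(1−p*)·117.9168)/1.01=149.6027; Δ=(191.6544−117.9168)/(191.6544−157.4304)=2.1546; B=V−Δ·S=-219.0855
Node (1,1) S=208.3200: V=(p*·233.3184+(1−p*)·191.6544)/1.01=208.3200; Δ=(233.3184−191.6544)/(233.3184−191.6544)=1.0000; B=V−Δ·S=0.0000
Node (0,0) S=186.0000: V=(p*·208.3200+(1−p*)·149.6027)/1.01=174.2826; Δ=(208.3200−149.6027)/(208.3200−171.1200)=1.5784; B=V−Δ·S=-119.3040
The time-0 hedge costs 174.2826, which is the no-arbitrage price.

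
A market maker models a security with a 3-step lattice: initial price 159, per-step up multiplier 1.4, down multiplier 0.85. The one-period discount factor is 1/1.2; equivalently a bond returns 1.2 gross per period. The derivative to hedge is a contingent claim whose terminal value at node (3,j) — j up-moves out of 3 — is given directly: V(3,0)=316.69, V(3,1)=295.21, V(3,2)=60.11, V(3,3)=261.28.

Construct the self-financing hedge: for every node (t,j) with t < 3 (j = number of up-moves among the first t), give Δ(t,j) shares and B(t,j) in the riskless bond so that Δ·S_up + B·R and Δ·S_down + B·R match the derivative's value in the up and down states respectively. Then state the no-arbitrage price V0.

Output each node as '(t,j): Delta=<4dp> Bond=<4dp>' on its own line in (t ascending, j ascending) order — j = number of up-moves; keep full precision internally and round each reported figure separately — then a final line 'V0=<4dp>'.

Risk-neutral probability p* = (R−d)/(u−d) = (1.2−0.85)/(1.4−0.85) = 0.6364.
At expiry t=3: V(3,0)=316.6900, V(3,1)=295.2100, V(3,2)=60.1100, V(3,3)=261.2800
Node (2,0) S=114.8775: V=(p*·295.2100+(1−p*)·316.6900)/1.2=252.5174; Δ=(295.2100−316.6900)/(160.8285−97.6459)=-0.3400; B=V−Δ·S=291.5720
Node (2,1) S=189.2100: V=(p*·60.1100+(1−p*)·295.2100)/1.2=121.3341; Δ=(60.1100−295.2100)/(264.8940−160.8285)=-2.2592; B=V−Δ·S=548.7886
Node (2,2) S=311.6400: V=(p*·261.2800+(1−p*)·60.1100)/1.2=156.7727; Δ=(261.2800−60.1100)/(436.2960−264.8940)=1.1737; B=V−Δ·S=-208.9909
Node (1,0) S=135.1500: V=(p*·121.3341+(1−p*)·252.5174)/1.2=140.8643; Δ=(121.3341−252.5174)/(189.2100−114.8775)=-1.7648; B=V−Δ·S=379.3794
Node (1,1) S=222.6000: V=(p*·156.7727+(1−p*)·121.3341)/1.2=119.9050; Δ=(156.7727−121.3341)/(311.6400−189.2100)=0.2895; B=V−Δ·S=55.4711
Node (0,0) S=159.0000: V=(p*·119.9050+(1−p*)·140.8643)/1.2=106.2721; Δ=(119.9050−140.8643)/(222.6000−135.1500)=-0.2397; B=V−Δ·S=144.3799
The time-0 hedge costs 106.2721, which is the no-arbitrage price.

(0,0): Delta=-0.2397 Bond=144.3799
(1,0): Delta=-1.7648 Bond=379.3794
(1,1): Delta=0.2895 Bond=55.4711
(2,0): Delta=-0.3400 Bond=291.5720
(2,1): Delta=-2.2592 Bond=548.7886
(2,2): Delta=1.1737 Bond=-208.9909
V0=106.2721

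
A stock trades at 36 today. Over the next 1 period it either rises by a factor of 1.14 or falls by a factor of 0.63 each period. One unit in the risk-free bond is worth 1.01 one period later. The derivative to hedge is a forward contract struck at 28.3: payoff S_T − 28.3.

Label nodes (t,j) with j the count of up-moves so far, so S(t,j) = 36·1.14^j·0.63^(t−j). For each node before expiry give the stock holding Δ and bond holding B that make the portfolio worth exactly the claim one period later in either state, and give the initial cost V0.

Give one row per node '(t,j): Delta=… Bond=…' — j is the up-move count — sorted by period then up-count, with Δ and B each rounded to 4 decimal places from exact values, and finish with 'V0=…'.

Risk-neutral probability p* = (R−d)/(u−d) = (1.01−0.63)/(1.14−0.63) = 0.7451.
Payoff layer (t=1): V(1,0)=-5.6200, V(1,1)=12.7400
Node (0,0) S=36.0000: V=(p*·12.7400+(1−p*)·-5.6200)/1.01=7.9802; Δ=(12.7400−-5.6200)/(41.0400−22.6800)=1.0000; B=V−Δ·S=-28.0198
The time-0 hedge costs 7.9802, which is the no-arbitrage price.

(0,0): Delta=1.0000 Bond=-28.0198
V0=7.9802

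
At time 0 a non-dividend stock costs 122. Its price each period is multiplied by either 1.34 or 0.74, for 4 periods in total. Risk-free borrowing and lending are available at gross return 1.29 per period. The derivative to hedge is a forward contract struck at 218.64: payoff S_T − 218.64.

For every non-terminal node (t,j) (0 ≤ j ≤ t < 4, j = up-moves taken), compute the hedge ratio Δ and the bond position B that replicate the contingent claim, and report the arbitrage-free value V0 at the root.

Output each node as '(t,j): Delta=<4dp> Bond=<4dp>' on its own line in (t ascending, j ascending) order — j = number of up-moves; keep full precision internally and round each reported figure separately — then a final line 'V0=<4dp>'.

(0,0): Delta=1.0000 Bond=-78.9534
(1,0): Delta=1.0000 Bond=-101.8499
(1,1): Delta=1.0000 Bond=-101.8499
(2,0): Delta=1.0000 Bond=-131.3863
(2,1): Delta=1.0000 Bond=-131.3863
(2,2): Delta=1.0000 Bond=-131.3863
(3,0): Delta=1.0000 Bond=-169.4884
(3,1): Delta=1.0000 Bond=-169.4884
(3,2): Delta=1.0000 Bond=-169.4884
(3,3): Delta=1.0000 Bond=-169.4884
V0=43.0466

Under the risk-neutral measure, an up-move has probability p* = (R−d)/(u−d) = 0.9167 and values discount at R = 1.29.
At expiry t=4: V(4,0)=-182.0564, V(4,1)=-152.3940, V(4,2)=-98.6810, V(4,3)=-1.4169, V(4,4)=174.7099
Node (3,0) S=49.4373: V=(p*·-152.3940+(1−p*)·-182.0564)/1.29=-120.0510; Δ=(-152.3940−-182.0564)/(66.2460−36.5836)=1.0000; B=V−Δ·S=-169.4884
Node (3,1) S=89.5216: V=(p*·-98.6810+(1−p*)·-152.3940)/1.29=-79.9667; Δ=(-98.6810−-152.3940)/(119.9590−66.2460)=1.0000; B=V−Δ·S=-169.4884
Node (3,2) S=162.1068: V=(p*·-1.4169+(1−p*)·-98.6810)/1.29=-7.3816; Δ=(-1.4169−-98.6810)/(217.2231−119.9590)=1.0000; B=V−Δ·S=-169.4884
Node (3,3) S=293.5447: V=(p*·174.7099+(1−p*)·-1.4169)/1.29=124.0563; Δ=(174.7099−-1.4169)/(393.3499−217.2231)=1.0000; B=V−Δ·S=-169.4884
Node (2,0) S=66.8072: V=(p*·-79.9667+(1−p*)·-120.0510)/1.29=-64.5791; Δ=(-79.9667−-120.0510)/(89.5216−49.4373)=1.0000; B=V−Δ·S=-131.3863
Node (2,1) S=120.9752: V=(p*·-7.3816+(1−p*)·-79.9667)/1.29=-10.4111; Δ=(-7.3816−-79.9667)/(162.1068−89.5216)=1.0000; B=V−Δ·S=-131.3863
Node (2,2) S=219.0632: V=(p*·124.0563+(1−p*)·-7.3816)/1.29=87.6769; Δ=(124.0563−-7.3816)/(293.5447−162.1068)=1.0000; B=V−Δ·S=-131.3863
Node (1,0) S=90.2800: V=(p*·-10.4111+(1−p*)·-64.5791)/1.29=-11.5699; Δ=(-10.4111−-64.5791)/(120.9752−66.8072)=1.0000; B=V−Δ·S=-101.8499
Node (1,1) S=163.4800: V=(p*·87.6769+(1−p*)·-10.4111)/1.29=61.6301; Δ=(87.6769−-10.4111)/(219.0632−120.9752)=1.0000; B=V−Δ·S=-101.8499
Node (0,0) S=122.0000: V=(p*·61.6301+(1−p*)·-11.5699)/1.29=43.0466; Δ=(61.6301−-11.5699)/(163.4800−90.2800)=1.0000; B=V−Δ·S=-78.9534
Self-financing check: at every node Δ·S+B equals the discounted successor values.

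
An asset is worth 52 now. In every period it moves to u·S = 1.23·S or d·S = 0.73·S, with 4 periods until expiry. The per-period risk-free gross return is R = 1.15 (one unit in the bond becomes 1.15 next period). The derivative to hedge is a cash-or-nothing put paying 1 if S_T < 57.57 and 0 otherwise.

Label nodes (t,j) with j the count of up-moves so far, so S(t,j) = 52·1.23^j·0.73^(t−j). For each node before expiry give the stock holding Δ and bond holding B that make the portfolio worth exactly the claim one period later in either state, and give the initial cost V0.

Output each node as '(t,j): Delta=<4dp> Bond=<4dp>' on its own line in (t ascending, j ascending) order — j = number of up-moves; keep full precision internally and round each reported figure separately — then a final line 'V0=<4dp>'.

(0,0): Delta=-0.0086 Bond=0.5156
(1,0): Delta=-0.0281 Bond=1.3349
(1,1): Delta=-0.0064 Bond=0.4516
(2,0): Delta=0.0000 Bond=0.7561
(2,1): Delta=-0.0313 Bond=1.6835
(2,2): Delta=-0.0035 Bond=0.2976
(3,0): Delta=0.0000 Bond=0.8696
(3,1): Delta=0.0000 Bond=0.8696
(3,2): Delta=-0.0348 Bond=2.1391
(3,3): Delta=0.0000 Bond=0.0000
V0=0.0702

No-arbitrage ⇒ martingale measure with p* = (R−d)/(u−d) = 0.8400.
Terminal values V(4,·): V(4,0)=1.0000, V(4,1)=1.0000, V(4,2)=1.0000, V(4,3)=0.0000, V(4,4)=0.0000
(3,0): S=20.2289. Δ = (V_up−V_dn)/(S_up−S_dn) = (1.0000−1.0000)/(24.8815−14.7671) = 0.0000. V = [p*·1.0000 + (1−p*)·1.0000]/1.15 = 0.8696. B = V − Δ·S = 0.8696.
(3,1): S=34.0843. Δ = (V_up−V_dn)/(S_up−S_dn) = (1.0000−1.0000)/(41.9237−24.8815) = 0.0000. V = [p*·1.0000 + (1−p*)·1.0000]/1.15 = 0.8696. B = V − Δ·S = 0.8696.
(3,2): S=57.4297. Δ = (V_up−V_dn)/(S_up−S_dn) = (0.0000−1.0000)/(70.6385−41.9237) = -0.0348. V = [p*·0.0000 + (1−p*)·1.0000]/1.15 = 0.1391. B = V − Δ·S = 2.1391.
(3,3): S=96.7651. Δ = (V_up−V_dn)/(S_up−S_dn) = (0.0000−0.0000)/(119.0211−70.6385) = 0.0000. V = [p*·0.0000 + (1−p*)·0.0000]/1.15 = 0.0000. B = V − Δ·S = 0.0000.
(2,0): S=27.7108. Δ = (V_up−V_dn)/(S_up−S_dn) = (0.8696−0.8696)/(34.0843−20.2289) = 0.0000. V = [p*·0.8696 + (1−p*)·0.8696]/1.15 = 0.7561. B = V − Δ·S = 0.7561.
(2,1): S=46.6908. Δ = (V_up−V_dn)/(S_up−S_dn) = (0.1391−0.8696)/(57.4297−34.0843) = -0.0313. V = [p*·0.1391 + (1−p*)·0.8696]/1.15 = 0.2226. B = V − Δ·S = 1.6835.
(2,2): S=78.6708. Δ = (V_up−V_dn)/(S_up−S_dn) = (0.0000−0.1391)/(96.7651−57.4297) = -0.0035. V = [p*·0.0000 + (1−p*)·0.1391]/1.15 = 0.0194. B = V − Δ·S = 0.2976.
(1,0): S=37.9600. Δ = (V_up−V_dn)/(S_up−S_dn) = (0.2226−0.7561)/(46.6908−27.7108) = -0.0281. V = [p*·0.2226 + (1−p*)·0.7561]/1.15 = 0.2678. B = V − Δ·S = 1.3349.
(1,1): S=63.9600. Δ = (V_up−V_dn)/(S_up−S_dn) = (0.0194−0.2226)/(78.6708−46.6908) = -0.0064. V = [p*·0.0194 + (1−p*)·0.2226]/1.15 = 0.0451. B = V − Δ·S = 0.4516.
(0,0): S=52.0000. Δ = (V_up−V_dn)/(S_up−S_dn) = (0.0451−0.2678)/(63.9600−37.9600) = -0.0086. V = [p*·0.0451 + (1−p*)·0.2678]/1.15 = 0.0702. B = V − Δ·S = 0.5156.
Self-financing check: at every node Δ·S+B equals the discounted successor values.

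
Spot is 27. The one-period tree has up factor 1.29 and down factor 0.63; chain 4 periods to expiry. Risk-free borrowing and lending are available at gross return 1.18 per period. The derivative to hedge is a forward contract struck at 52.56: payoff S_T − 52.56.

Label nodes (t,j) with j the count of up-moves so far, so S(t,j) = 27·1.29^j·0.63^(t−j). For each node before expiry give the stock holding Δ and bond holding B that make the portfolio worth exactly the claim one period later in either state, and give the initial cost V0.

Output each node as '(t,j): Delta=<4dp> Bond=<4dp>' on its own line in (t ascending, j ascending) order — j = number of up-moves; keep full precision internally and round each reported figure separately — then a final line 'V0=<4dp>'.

No-arbitrage ⇒ martingale measure with p* = (R−d)/(u−d) = 0.8333.
Payoff layer (t=4): V(4,0)=-48.3067, V(4,1)=-43.8509, V(4,2)=-34.7270, V(4,3)=-16.0448, V(4,4)=22.2092
Node (3,0) S=6.7513: V=(p*·-43.8509+(1−p*)·-48.3067)/1.18=-37.7911; Δ=(-43.8509−-48.3067)/(8.7091−4.2533)=1.0000; B=V−Δ·S=-44.5424
Node (3,1) S=13.8240: V=(p*·-34.7270+(1−p*)·-43.8509)/1.18=-30.7183; Δ=(-34.7270−-43.8509)/(17.8330−8.7091)=1.0000; B=V−Δ·S=-44.5424
Node (3,2) S=28.3063: V=(p*·-16.0448+(1−p*)·-34.7270)/1.18=-16.2360; Δ=(-16.0448−-34.7270)/(36.5152−17.8330)=1.0000; B=V−Δ·S=-44.5424
Node (3,3) S=57.9606: V=(p*·22.2092+(1−p*)·-16.0448)/1.18=13.4182; Δ=(22.2092−-16.0448)/(74.7692−36.5152)=1.0000; B=V−Δ·S=-44.5424
Node (2,0) S=10.7163: V=(p*·-30.7183+(1−p*)·-37.7911)/1.18=-27.0315; Δ=(-30.7183−-37.7911)/(13.8240−6.7513)=1.0000; B=V−Δ·S=-37.7478
Node (2,1) S=21.9429: V=(p*·-16.2360+(1−p*)·-30.7183)/1.18=-15.8049; Δ=(-16.2360−-30.7183)/(28.3063−13.8240)=1.0000; B=V−Δ·S=-37.7478
Node (2,2) S=44.9307: V=(p*·13.4182+(1−p*)·-16.2360)/1.18=7.1829; Δ=(13.4182−-16.2360)/(57.9606−28.3063)=1.0000; B=V−Δ·S=-37.7478
Node (1,0) S=17.0100: V=(p*·-15.8049+(1−p*)·-27.0315)/1.18=-14.9796; Δ=(-15.8049−-27.0315)/(21.9429−10.7163)=1.0000; B=V−Δ·S=-31.9896
Node (1,1) S=34.8300: V=(p*·7.1829+(1−p*)·-15.8049)/1.18=2.8404; Δ=(7.1829−-15.8049)/(44.9307−21.9429)=1.0000; B=V−Δ·S=-31.9896
Node (0,0) S=27.0000: V=(p*·2.8404+(1−p*)·-14.9796)/1.18=-0.1099; Δ=(2.8404−-14.9796)/(34.8300−17.0100)=1.0000; B=V−Δ·S=-27.1099
The time-0 hedge costs -0.1099, which is the no-arbitrage price.

(0,0): Delta=1.0000 Bond=-27.1099
(1,0): Delta=1.0000 Bond=-31.9896
(1,1): Delta=1.0000 Bond=-31.9896
(2,0): Delta=1.0000 Bond=-37.7478
(2,1): Delta=1.0000 Bond=-37.7478
(2,2): Delta=1.0000 Bond=-37.7478
(3,0): Delta=1.0000 Bond=-44.5424
(3,1): Delta=1.0000 Bond=-44.5424
(3,2): Delta=1.0000 Bond=-44.5424
(3,3): Delta=1.0000 Bond=-44.5424
V0=-0.1099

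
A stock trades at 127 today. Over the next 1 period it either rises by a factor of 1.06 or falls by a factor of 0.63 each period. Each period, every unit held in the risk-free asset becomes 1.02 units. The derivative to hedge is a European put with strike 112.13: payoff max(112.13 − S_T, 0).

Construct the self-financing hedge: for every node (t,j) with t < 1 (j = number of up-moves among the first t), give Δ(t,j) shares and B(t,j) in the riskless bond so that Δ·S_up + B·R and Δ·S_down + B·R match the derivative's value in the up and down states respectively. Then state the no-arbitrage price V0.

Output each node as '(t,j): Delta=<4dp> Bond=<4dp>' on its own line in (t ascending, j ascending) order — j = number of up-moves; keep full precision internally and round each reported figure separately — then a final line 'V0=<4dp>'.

(0,0): Delta=-0.5882 Bond=77.6270
V0=2.9293

Risk-neutral probability p* = (R−d)/(u−d) = (1.02−0.63)/(1.06−0.63) = 0.9070.
Payoff layer (t=1): V(1,0)=32.1200, V(1,1)=0.0000
(0,0): S=127.0000. Δ = (V_up−V_dn)/(S_up−S_dn) = (0.0000−32.1200)/(134.6200−80.0100) = -0.5882. V = [p*·0.0000 + (1−p*)·32.1200]/1.02 = 2.9293. B = V − Δ·S = 77.6270.
Each (Δ,B) replicates both successor values, so the strategy is self-financing and V0 is arbitrage-free.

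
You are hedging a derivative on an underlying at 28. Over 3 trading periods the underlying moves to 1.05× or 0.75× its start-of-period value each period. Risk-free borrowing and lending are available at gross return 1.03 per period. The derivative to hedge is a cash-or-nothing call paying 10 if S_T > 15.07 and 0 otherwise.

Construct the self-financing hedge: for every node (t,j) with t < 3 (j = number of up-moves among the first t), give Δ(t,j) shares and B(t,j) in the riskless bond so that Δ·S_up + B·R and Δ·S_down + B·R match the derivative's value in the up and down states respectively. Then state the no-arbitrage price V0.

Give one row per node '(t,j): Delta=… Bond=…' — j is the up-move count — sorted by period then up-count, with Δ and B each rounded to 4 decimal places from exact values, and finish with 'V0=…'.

(0,0): Delta=0.0050 Bond=9.0091
(1,0): Delta=0.1027 Bond=7.2266
(1,1): Delta=0.0000 Bond=9.4260
(2,0): Delta=2.1164 Bond=-24.2718
(2,1): Delta=0.0000 Bond=9.7087
(2,2): Delta=0.0000 Bond=9.7087
V0=9.1487

Since d<R<u, set p* = (R−d)/(u−d) = 0.9333; price each node as the discounted p*-expectation of its children.
At expiry t=3: V(3,0)=0.0000, V(3,1)=10.0000, V(3,2)=10.0000, V(3,3)=10.0000
  t=2,j=0: stock 15.7500 → up 16.5375 (V=10.0000), down 11.8125 (V=0.0000). Price 9.0615; hedge Δ=2.1164, bond B=-24.2718.
  t=2,j=1: stock 22.0500 → up 23.1525 (V=10.0000), down 16.5375 (V=10.0000). Price 9.7087; hedge Δ=0.0000, bond B=9.7087.
  t=2,j=2: stock 30.8700 → up 32.4135 (V=10.0000), down 23.1525 (V=10.0000). Price 9.7087; hedge Δ=0.0000, bond B=9.7087.
  t=1,j=0: stock 21.0000 → up 22.0500 (V=9.7087), down 15.7500 (V=9.0615). Price 9.3841; hedge Δ=0.1027, bond B=7.2266.
  t=1,j=1: stock 29.4000 → up 30.8700 (V=9.7087), down 22.0500 (V=9.7087). Price 9.4260; hedge Δ=0.0000, bond B=9.4260.
  t=0,j=0: stock 28.0000 → up 29.4000 (V=9.4260), down 21.0000 (V=9.3841). Price 9.1487; hedge Δ=0.0050, bond B=9.0091.
The time-0 hedge costs 9.1487, which is the no-arbitrage price.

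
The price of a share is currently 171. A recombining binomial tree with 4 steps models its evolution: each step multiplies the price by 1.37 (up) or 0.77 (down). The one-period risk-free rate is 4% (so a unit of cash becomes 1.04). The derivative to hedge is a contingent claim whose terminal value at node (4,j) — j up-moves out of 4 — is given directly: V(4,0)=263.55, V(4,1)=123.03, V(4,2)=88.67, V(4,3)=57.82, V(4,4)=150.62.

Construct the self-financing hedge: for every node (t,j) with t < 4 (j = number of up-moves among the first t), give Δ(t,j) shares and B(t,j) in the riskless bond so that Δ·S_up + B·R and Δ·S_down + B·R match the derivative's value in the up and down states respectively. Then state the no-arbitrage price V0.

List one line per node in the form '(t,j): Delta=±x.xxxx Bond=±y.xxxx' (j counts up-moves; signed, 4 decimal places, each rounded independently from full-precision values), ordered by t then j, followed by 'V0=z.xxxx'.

(0,0): Delta=-0.3402 Bond=153.3285
(1,0): Delta=-0.7696 Bond=216.0037
(1,1): Delta=-0.0452 Bond=90.3546
(2,0): Delta=-1.4660 Bond=295.2502
(2,1): Delta=-0.2912 Bond=138.3472
(2,2): Delta=0.1238 Bond=39.7286
(3,0): Delta=-3.0000 Bond=426.8115
(3,1): Delta=-0.4123 Bond=160.6974
(3,2): Delta=-0.2081 Bond=123.3277
(3,3): Delta=0.3518 Bond=-58.9167
V0=95.1553

The replicating-portfolio and risk-neutral prices coincide; use p* = (1.04−0.77)/(1.37−0.77) = 0.4500 for the latter.
Terminal values V(4,·): V(4,0)=263.5500, V(4,1)=123.0300, V(4,2)=88.6700, V(4,3)=57.8200, V(4,4)=150.6200
Node (3,0) S=78.0671: V=(p*·123.0300+(1−p*)·263.5500)/1.04=192.6115; Δ=(123.0300−263.5500)/(106.9520−60.1117)=-3.0000; B=V−Δ·S=426.8115
Node (3,1) S=138.8987: V=(p*·88.6700+(1−p*)·123.0300)/1.04=103.4308; Δ=(88.6700−123.0300)/(190.2912−106.9520)=-0.4123; B=V−Δ·S=160.6974
Node (3,2) S=247.1314: V=(p*·57.8200+(1−p*)·88.6700)/1.04=71.9111; Δ=(57.8200−88.6700)/(338.5700−190.2912)=-0.2081; B=V−Δ·S=123.3277
Node (3,3) S=439.7014: V=(p*·150.6200+(1−p*)·57.8200)/1.04=95.7500; Δ=(150.6200−57.8200)/(602.3909−338.5700)=0.3518; B=V−Δ·S=-58.9167
Node (2,0) S=101.3859: V=(p*·103.4308+(1−p*)·192.6115)/1.04=146.6156; Δ=(103.4308−192.6115)/(138.8987−78.0671)=-1.4660; B=V−Δ·S=295.2502
Node (2,1) S=180.3879: V=(p*·71.9111+(1−p*)·103.4308)/1.04=85.8143; Δ=(71.9111−103.4308)/(247.1314−138.8987)=-0.2912; B=V−Δ·S=138.3472
Node (2,2) S=320.9499: V=(p*·95.7500+(1−p*)·71.9111)/1.04=79.4602; Δ=(95.7500−71.9111)/(439.7014−247.1314)=0.1238; B=V−Δ·S=39.7286
Node (1,0) S=131.6700: V=(p*·85.8143+(1−p*)·146.6156)/1.04=114.6683; Δ=(85.8143−146.6156)/(180.3879−101.3859)=-0.7696; B=V−Δ·S=216.0037
Node (1,1) S=234.2700: V=(p*·79.4602+(1−p*)·85.8143)/1.04=79.7644; Δ=(79.4602−85.8143)/(320.9499−180.3879)=-0.0452; B=V−Δ·S=90.3546
Node (0,0) S=171.0000: V=(p*·79.7644+(1−p*)·114.6683)/1.04=95.1553; Δ=(79.7644−114.6683)/(234.2700−131.6700)=-0.3402; B=V−Δ·S=153.3285
Self-financing check: at every node Δ·S+B equals the discounted successor values.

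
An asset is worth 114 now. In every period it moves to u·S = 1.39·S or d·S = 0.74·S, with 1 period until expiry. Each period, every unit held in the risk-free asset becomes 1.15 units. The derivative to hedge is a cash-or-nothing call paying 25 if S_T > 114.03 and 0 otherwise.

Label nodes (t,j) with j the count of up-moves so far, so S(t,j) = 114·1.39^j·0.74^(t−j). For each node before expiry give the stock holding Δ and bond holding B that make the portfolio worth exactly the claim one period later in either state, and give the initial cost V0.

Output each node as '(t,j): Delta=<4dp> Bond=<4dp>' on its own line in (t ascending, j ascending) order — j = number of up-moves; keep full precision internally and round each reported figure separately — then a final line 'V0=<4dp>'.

No-arbitrage ⇒ martingale measure with p* = (R−d)/(u−d) = 0.6308.
Terminal values V(1,·): V(1,0)=0.0000, V(1,1)=25.0000
  t=0,j=0: stock 114.0000 → up 158.4600 (V=25.0000), down 84.3600 (V=0.0000). Price 13.7124; hedge Δ=0.3374, bond B=-24.7492.
Self-financing check: at every node Δ·S+B equals the discounted successor values.

(0,0): Delta=0.3374 Bond=-24.7492
V0=13.7124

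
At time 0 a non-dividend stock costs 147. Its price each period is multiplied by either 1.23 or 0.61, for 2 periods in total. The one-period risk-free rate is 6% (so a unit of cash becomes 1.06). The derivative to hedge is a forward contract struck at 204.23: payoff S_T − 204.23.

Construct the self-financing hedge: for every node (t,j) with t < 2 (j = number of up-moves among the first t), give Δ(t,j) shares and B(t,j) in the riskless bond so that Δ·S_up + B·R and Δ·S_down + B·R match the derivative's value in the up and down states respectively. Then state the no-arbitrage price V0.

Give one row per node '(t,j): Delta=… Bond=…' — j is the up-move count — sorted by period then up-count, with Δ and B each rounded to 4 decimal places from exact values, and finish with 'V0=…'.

(0,0): Delta=1.0000 Bond=-181.7640
(1,0): Delta=1.0000 Bond=-192.6698
(1,1): Delta=1.0000 Bond=-192.6698
V0=-34.7640

Since d<R<u, set p* = (R−d)/(u−d) = 0.7258; price each node as the discounted p*-expectation of its children.
Terminal payoffs: V(2,0)=-149.5313, V(2,1)=-93.9359, V(2,2)=18.1663
  t=1,j=0: stock 89.6700 → up 110.2941 (V=-93.9359), down 54.6987 (V=-149.5313). Price -102.9998; hedge Δ=1.0000, bond B=-192.6698.
  t=1,j=1: stock 180.8100 → up 222.3963 (V=18.1663), down 110.2941 (V=-93.9359). Price -11.8598; hedge Δ=1.0000, bond B=-192.6698.
  t=0,j=0: stock 147.0000 → up 180.8100 (V=-11.8598), down 89.6700 (V=-102.9998). Price -34.7640; hedge Δ=1.0000, bond B=-181.7640.
Each (Δ,B) replicates both successor values, so the strategy is self-financing and V0 is arbitrage-free.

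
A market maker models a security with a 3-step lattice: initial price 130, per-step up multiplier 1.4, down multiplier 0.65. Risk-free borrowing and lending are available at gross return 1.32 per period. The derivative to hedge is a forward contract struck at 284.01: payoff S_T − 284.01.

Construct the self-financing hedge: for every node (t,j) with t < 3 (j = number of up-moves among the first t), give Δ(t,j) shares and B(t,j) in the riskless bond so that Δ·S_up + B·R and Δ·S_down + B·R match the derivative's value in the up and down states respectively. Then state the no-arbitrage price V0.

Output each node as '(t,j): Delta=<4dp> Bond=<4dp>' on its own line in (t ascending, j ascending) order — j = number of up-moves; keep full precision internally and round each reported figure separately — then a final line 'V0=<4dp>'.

(0,0): Delta=1.0000 Bond=-123.4843
(1,0): Delta=1.0000 Bond=-162.9993
(1,1): Delta=1.0000 Bond=-162.9993
(2,0): Delta=1.0000 Bond=-215.1591
(2,1): Delta=1.0000 Bond=-215.1591
(2,2): Delta=1.0000 Bond=-215.1591
V0=6.5157

Under the risk-neutral measure, an up-move has probability p* = (R−d)/(u−d) = 0.8933 and values discount at R = 1.32.
Payoff layer (t=3): V(3,0)=-248.3087, V(3,1)=-207.1150, V(3,2)=-118.3900, V(3,3)=72.7100
(2,0): S=54.9250. Δ = (V_up−V_dn)/(S_up−S_dn) = (-207.1150−-248.3087)/(76.8950−35.7013) = 1.0000. V = [p*·-207.1150 + (1−p*)·-248.3087]/1.32 = -160.2341. B = V − Δ·S = -215.1591.
(2,1): S=118.3000. Δ = (V_up−V_dn)/(S_up−S_dn) = (-118.3900−-207.1150)/(165.6200−76.8950) = 1.0000. V = [p*·-118.3900 + (1−p*)·-207.1150]/1.32 = -96.8591. B = V − Δ·S = -215.1591.
(2,2): S=254.8000. Δ = (V_up−V_dn)/(S_up−S_dn) = (72.7100−-118.3900)/(356.7200−165.6200) = 1.0000. V = [p*·72.7100 + (1−p*)·-118.3900]/1.32 = 39.6409. B = V − Δ·S = -215.1591.
(1,0): S=84.5000. Δ = (V_up−V_dn)/(S_up−S_dn) = (-96.8591−-160.2341)/(118.3000−54.9250) = 1.0000. V = [p*·-96.8591 + (1−p*)·-160.2341]/1.32 = -78.4993. B = V − Δ·S = -162.9993.
(1,1): S=182.0000. Δ = (V_up−V_dn)/(S_up−S_dn) = (39.6409−-96.8591)/(254.8000−118.3000) = 1.0000. V = [p*·39.6409 + (1−p*)·-96.8591]/1.32 = 19.0007. B = V − Δ·S = -162.9993.
(0,0): S=130.0000. Δ = (V_up−V_dn)/(S_up−S_dn) = (19.0007−-78.4993)/(182.0000−84.5000) = 1.0000. V = [p*·19.0007 + (1−p*)·-78.4993]/1.32 = 6.5157. B = V − Δ·S = -123.4843.
Each (Δ,B) replicates both successor values, so the strategy is self-financing and V0 is arbitrage-free.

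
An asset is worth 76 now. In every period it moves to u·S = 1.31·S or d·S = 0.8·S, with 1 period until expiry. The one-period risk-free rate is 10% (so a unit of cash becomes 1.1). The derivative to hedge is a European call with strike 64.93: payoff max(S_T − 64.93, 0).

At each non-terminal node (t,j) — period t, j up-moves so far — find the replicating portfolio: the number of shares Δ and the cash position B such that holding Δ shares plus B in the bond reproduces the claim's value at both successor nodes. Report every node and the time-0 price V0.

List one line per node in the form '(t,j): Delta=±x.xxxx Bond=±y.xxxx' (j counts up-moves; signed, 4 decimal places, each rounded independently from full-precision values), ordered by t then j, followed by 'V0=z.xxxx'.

Risk-neutral probability p* = (R−d)/(u−d) = (1.1−0.8)/(1.31−0.8) = 0.5882.
At expiry t=1: V(1,0)=0.0000, V(1,1)=34.6300
  t=0,j=0: stock 76.0000 → up 99.5600 (V=34.6300), down 60.8000 (V=0.0000). Price 18.5187; hedge Δ=0.8934, bond B=-49.3832.
Root portfolio cost Δ·76+B reproduces V0=18.5187.

(0,0): Delta=0.8934 Bond=-49.3832
V0=18.5187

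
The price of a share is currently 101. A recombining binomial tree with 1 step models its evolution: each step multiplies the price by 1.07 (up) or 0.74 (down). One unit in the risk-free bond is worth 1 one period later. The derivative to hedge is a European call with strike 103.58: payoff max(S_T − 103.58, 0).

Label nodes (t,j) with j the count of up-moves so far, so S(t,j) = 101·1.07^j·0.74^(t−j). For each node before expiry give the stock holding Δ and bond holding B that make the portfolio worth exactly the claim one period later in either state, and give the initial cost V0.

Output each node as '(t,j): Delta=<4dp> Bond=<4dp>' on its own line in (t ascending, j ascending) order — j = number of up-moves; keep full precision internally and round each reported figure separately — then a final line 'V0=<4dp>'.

The replicating-portfolio and risk-neutral prices coincide; use p* = (1−0.74)/(1.07−0.74) = 0.7879 for the latter.
At expiry t=1: V(1,0)=0.0000, V(1,1)=4.4900
Node (0,0) S=101.0000: V=(p*·4.4900+(1−p*)·0.0000)/1=3.5376; Δ=(4.4900−0.0000)/(108.0700−74.7400)=0.1347; B=V−Δ·S=-10.0685
Root portfolio cost Δ·101+B reproduces V0=3.5376.

(0,0): Delta=0.1347 Bond=-10.0685
V0=3.5376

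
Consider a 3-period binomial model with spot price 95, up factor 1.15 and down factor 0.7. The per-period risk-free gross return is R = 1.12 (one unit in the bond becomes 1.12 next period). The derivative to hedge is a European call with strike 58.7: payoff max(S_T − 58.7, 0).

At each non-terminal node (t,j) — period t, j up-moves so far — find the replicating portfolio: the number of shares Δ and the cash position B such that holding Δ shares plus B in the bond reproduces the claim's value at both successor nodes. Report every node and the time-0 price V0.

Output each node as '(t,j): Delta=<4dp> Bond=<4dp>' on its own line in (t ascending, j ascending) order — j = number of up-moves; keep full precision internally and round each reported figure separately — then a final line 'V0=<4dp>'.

No-arbitrage ⇒ martingale measure with p* = (R−d)/(u−d) = 0.9333.
Payoff layer (t=3): V(3,0)=0.0000, V(3,1)=0.0000, V(3,2)=29.2462, V(3,3)=85.7831
Node (2,0) S=46.5500: V=(p*·0.0000+(1−p*)·0.0000)/1.12=0.0000; Δ=(0.0000−0.0000)/(53.5325−32.5850)=0.0000; B=V−Δ·S=0.0000
Node (2,1) S=76.4750: V=(p*·29.2462+(1−p*)·0.0000)/1.12=24.3719; Δ=(29.2462−0.0000)/(87.9462−53.5325)=0.8498; B=V−Δ·S=-40.6198
Node (2,2) S=125.6375: V=(p*·85.7831+(1−p*)·29.2462)/1.12=73.2268; Δ=(85.7831−29.2462)/(144.4831−87.9462)=1.0000; B=V−Δ·S=-52.4107
Node (1,0) S=66.5000: V=(p*·24.3719+(1−p*)·0.0000)/1.12=20.3099; Δ=(24.3719−0.0000)/(76.4750−46.5500)=0.8144; B=V−Δ·S=-33.8498
Node (1,1) S=109.2500: V=(p*·73.2268+(1−p*)·24.3719)/1.12=62.4730; Δ=(73.2268−24.3719)/(125.6375−76.4750)=0.9937; B=V−Δ·S=-46.0934
Node (0,0) S=95.0000: V=(p*·62.4730+(1−p*)·20.3099)/1.12=53.2698; Δ=(62.4730−20.3099)/(109.2500−66.5000)=0.9863; B=V−Δ·S=-40.4261
Root portfolio cost Δ·95+B reproduces V0=53.2698.

(0,0): Delta=0.9863 Bond=-40.4261
(1,0): Delta=0.8144 Bond=-33.8498
(1,1): Delta=0.9937 Bond=-46.0934
(2,0): Delta=0.0000 Bond=0.0000
(2,1): Delta=0.8498 Bond=-40.6198
(2,2): Delta=1.0000 Bond=-52.4107
V0=53.2698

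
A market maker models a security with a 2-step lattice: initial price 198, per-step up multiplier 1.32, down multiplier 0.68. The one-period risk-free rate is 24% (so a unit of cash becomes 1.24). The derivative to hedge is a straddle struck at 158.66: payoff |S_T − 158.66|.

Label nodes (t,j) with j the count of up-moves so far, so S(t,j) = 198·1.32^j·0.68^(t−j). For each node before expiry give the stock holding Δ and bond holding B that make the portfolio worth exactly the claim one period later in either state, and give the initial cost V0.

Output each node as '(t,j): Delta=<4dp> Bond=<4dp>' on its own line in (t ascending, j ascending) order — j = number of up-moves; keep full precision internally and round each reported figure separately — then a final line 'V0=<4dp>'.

Risk-neutral probability p* = (R−d)/(u−d) = (1.24−0.68)/(1.32−0.68) = 0.8750.
At expiry t=2: V(2,0)=67.1048, V(2,1)=19.0648, V(2,2)=186.3352
Node (1,0) S=134.6400: V=(p*·19.0648+(1−p*)·67.1048)/1.24=20.2176; Δ=(19.0648−67.1048)/(177.7248−91.5552)=-0.5575; B=V−Δ·S=95.2801
Node (1,1) S=261.3600: V=(p*·186.3352+(1−p*)·19.0648)/1.24=133.4084; Δ=(186.3352−19.0648)/(344.9952−177.7248)=1.0000; B=V−Δ·S=-127.9516
Node (0,0) S=198.0000: V=(p*·133.4084+(1−p*)·20.2176)/1.24=96.1770; Δ=(133.4084−20.2176)/(261.3600−134.6400)=0.8932; B=V−Δ·S=-80.6836
Root portfolio cost Δ·198+B reproduces V0=96.1770.

(0,0): Delta=0.8932 Bond=-80.6836
(1,0): Delta=-0.5575 Bond=95.2801
(1,1): Delta=1.0000 Bond=-127.9516
V0=96.1770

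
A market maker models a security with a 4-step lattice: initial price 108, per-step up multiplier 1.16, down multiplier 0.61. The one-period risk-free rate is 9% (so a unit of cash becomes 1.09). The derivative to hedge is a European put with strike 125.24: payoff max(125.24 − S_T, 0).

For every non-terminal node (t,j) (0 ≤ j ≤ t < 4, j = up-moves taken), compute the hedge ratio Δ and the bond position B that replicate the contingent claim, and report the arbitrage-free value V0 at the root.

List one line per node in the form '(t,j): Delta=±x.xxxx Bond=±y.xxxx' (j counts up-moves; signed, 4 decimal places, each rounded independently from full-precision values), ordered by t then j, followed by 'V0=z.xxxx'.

(0,0): Delta=-0.3925 Bond=52.0027
(1,0): Delta=-1.0000 Bond=96.7083
(1,1): Delta=-0.3459 Bond=50.8459
(2,0): Delta=-1.0000 Bond=105.4120
(2,1): Delta=-1.0000 Bond=105.4120
(2,2): Delta=-0.2957 Bond=48.1319
(3,0): Delta=-1.0000 Bond=114.8991
(3,1): Delta=-1.0000 Bond=114.8991
(3,2): Delta=-1.0000 Bond=114.8991
(3,3): Delta=-0.2417 Bond=43.3586
V0=9.6180

Since d<R<u, set p* = (R−d)/(u−d) = 0.8727; price each node as the discounted p*-expectation of its children.
Payoff layer (t=4): V(4,0)=110.2865, V(4,1)=96.8038, V(4,2)=71.1646, V(4,3)=22.4082, V(4,4)=0.0000
(3,0): S=24.5139. Δ = (V_up−V_dn)/(S_up−S_dn) = (96.8038−110.2865)/(28.4362−14.9535) = -1.0000. V = [p*·96.8038 + (1−p*)·110.2865]/1.09 = 90.3851. B = V − Δ·S = 114.8991.
(3,1): S=46.6167. Δ = (V_up−V_dn)/(S_up−S_dn) = (71.1646−96.8038)/(54.0754−28.4362) = -1.0000. V = [p*·71.1646 + (1−p*)·96.8038]/1.09 = 68.2824. B = V − Δ·S = 114.8991.
(3,2): S=88.6481. Δ = (V_up−V_dn)/(S_up−S_dn) = (22.4082−71.1646)/(102.8318−54.0754) = -1.0000. V = [p*·22.4082 + (1−p*)·71.1646]/1.09 = 26.2510. B = V − Δ·S = 114.8991.
(3,3): S=168.5768. Δ = (V_up−V_dn)/(S_up−S_dn) = (0.0000−22.4082)/(195.5491−102.8318) = -0.2417. V = [p*·0.0000 + (1−p*)·22.4082]/1.09 = 2.6165. B = V − Δ·S = 43.3586.
(2,0): S=40.1868. Δ = (V_up−V_dn)/(S_up−S_dn) = (68.2824−90.3851)/(46.6167−24.5139) = -1.0000. V = [p*·68.2824 + (1−p*)·90.3851]/1.09 = 65.2252. B = V − Δ·S = 105.4120.
(2,1): S=76.4208. Δ = (V_up−V_dn)/(S_up−S_dn) = (26.2510−68.2824)/(88.6481−46.6167) = -1.0000. V = [p*·26.2510 + (1−p*)·68.2824]/1.09 = 28.9912. B = V − Δ·S = 105.4120.
(2,2): S=145.3248. Δ = (V_up−V_dn)/(S_up−S_dn) = (2.6165−26.2510)/(168.5768−88.6481) = -0.2957. V = [p*·2.6165 + (1−p*)·26.2510]/1.09 = 5.1601. B = V − Δ·S = 48.1319.
(1,0): S=65.8800. Δ = (V_up−V_dn)/(S_up−S_dn) = (28.9912−65.2252)/(76.4208−40.1868) = -1.0000. V = [p*·28.9912 + (1−p*)·65.2252]/1.09 = 30.8283. B = V − Δ·S = 96.7083.
(1,1): S=125.2800. Δ = (V_up−V_dn)/(S_up−S_dn) = (5.1601−28.9912)/(145.3248−76.4208) = -0.3459. V = [p*·5.1601 + (1−p*)·28.9912]/1.09 = 7.5166. B = V − Δ·S = 50.8459.
(0,0): S=108.0000. Δ = (V_up−V_dn)/(S_up−S_dn) = (7.5166−30.8283)/(125.2800−65.8800) = -0.3925. V = [p*·7.5166 + (1−p*)·30.8283]/1.09 = 9.6180. B = V − Δ·S = 52.0027.
The time-0 hedge costs 9.6180, which is the no-arbitrage price.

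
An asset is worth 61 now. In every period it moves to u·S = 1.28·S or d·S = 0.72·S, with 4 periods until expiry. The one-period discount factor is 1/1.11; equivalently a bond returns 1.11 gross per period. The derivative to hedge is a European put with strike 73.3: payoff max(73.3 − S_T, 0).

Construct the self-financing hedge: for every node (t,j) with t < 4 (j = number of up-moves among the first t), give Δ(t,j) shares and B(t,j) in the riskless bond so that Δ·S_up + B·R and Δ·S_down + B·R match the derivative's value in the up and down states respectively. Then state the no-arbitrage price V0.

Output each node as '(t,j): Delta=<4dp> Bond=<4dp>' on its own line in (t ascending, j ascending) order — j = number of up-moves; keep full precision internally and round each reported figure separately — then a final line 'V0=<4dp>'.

(0,0): Delta=-0.3042 Bond=24.9398
(1,0): Delta=-0.6990 Bond=45.0211
(1,1): Delta=-0.2074 Bond=20.1256
(2,0): Delta=-1.0000 Bond=59.4919
(2,1): Delta=-0.6252 Bond=45.8243
(2,2): Delta=-0.1050 Bond=12.1024
(3,0): Delta=-1.0000 Bond=66.0360
(3,1): Delta=-1.0000 Bond=66.0360
(3,2): Delta=-0.5333 Bond=44.2520
(3,3): Delta=0.0000 Bond=0.0000
V0=6.3816

Since d<R<u, set p* = (R−d)/(u−d) = 0.6964; price each node as the discounted p*-expectation of its children.
At expiry t=4: V(4,0)=56.9069, V(4,1)=44.1568, V(4,2)=21.4899, V(4,3)=0.0000, V(4,4)=0.0000
Node (3,0) S=22.7681: V=(p*·44.1568+(1−p*)·56.9069)/1.11=43.2679; Δ=(44.1568−56.9069)/(29.1432−16.3931)=-1.0000; B=V−Δ·S=66.0360
Node (3,1) S=40.4767: V=(p*·21.4899+(1−p*)·44.1568)/1.11=25.5594; Δ=(21.4899−44.1568)/(51.8101−29.1432)=-1.0000; B=V−Δ·S=66.0360
Node (3,2) S=71.9585: V=(p*·0.0000+(1−p*)·21.4899)/1.11=5.8772; Δ=(0.0000−21.4899)/(92.1069−51.8101)=-0.5333; B=V−Δ·S=44.2520
Node (3,3) S=127.9263: V=(p*·0.0000+(1−p*)·0.0000)/1.11=0.0000; Δ=(0.0000−0.0000)/(163.7456−92.1069)=0.0000; B=V−Δ·S=0.0000
Node (2,0) S=31.6224: V=(p*·25.5594+(1−p*)·43.2679)/1.11=27.8695; Δ=(25.5594−43.2679)/(40.4767−22.7681)=-1.0000; B=V−Δ·S=59.4919
Node (2,1) S=56.2176: V=(p*·5.8772+(1−p*)·25.5594)/1.11=10.6776; Δ=(5.8772−25.5594)/(71.9585−40.4767)=-0.6252; B=V−Δ·S=45.8243
Node (2,2) S=99.9424: V=(p*·0.0000+(1−p*)·5.8772)/1.11=1.6073; Δ=(0.0000−5.8772)/(127.9263−71.9585)=-0.1050; B=V−Δ·S=12.1024
Node (1,0) S=43.9200: V=(p*·10.6776+(1−p*)·27.8695)/1.11=14.3212; Δ=(10.6776−27.8695)/(56.2176−31.6224)=-0.6990; B=V−Δ·S=45.0211
Node (1,1) S=78.0800: V=(p*·1.6073+(1−p*)·10.6776)/1.11=3.9287; Δ=(1.6073−10.6776)/(99.9424−56.2176)=-0.2074; B=V−Δ·S=20.1256
Node (0,0) S=61.0000: V=(p*·3.9287+(1−p*)·14.3212)/1.11=6.3816; Δ=(3.9287−14.3212)/(78.0800−43.9200)=-0.3042; B=V−Δ·S=24.9398
Check: Δ(0,0)·S0 + B(0,0) = 6.3816 = V0.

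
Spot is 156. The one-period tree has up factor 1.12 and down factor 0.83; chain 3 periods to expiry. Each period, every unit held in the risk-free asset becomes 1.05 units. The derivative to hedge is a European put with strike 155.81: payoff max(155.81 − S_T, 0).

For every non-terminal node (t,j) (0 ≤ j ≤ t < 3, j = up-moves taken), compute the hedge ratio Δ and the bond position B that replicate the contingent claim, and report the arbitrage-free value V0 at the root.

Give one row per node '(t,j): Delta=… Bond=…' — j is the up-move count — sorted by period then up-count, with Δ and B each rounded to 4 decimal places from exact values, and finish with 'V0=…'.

(0,0): Delta=-0.2967 Bond=51.1499
(1,0): Delta=-0.8728 Bond=128.3073
(1,1): Delta=-0.1608 Bond=29.9710
(2,0): Delta=-1.0000 Bond=148.3905
(2,1): Delta=-0.8428 Bond=130.3739
(2,2): Delta=0.0000 Bond=0.0000
V0=4.8694

Risk-neutral probability p* = (R−d)/(u−d) = (1.05−0.83)/(1.12−0.83) = 0.7586.
Terminal payoffs: V(3,0)=66.6112, V(3,1)=35.4454, V(3,2)=0.0000, V(3,3)=0.0000
Node (2,0) S=107.4684: V=(p*·35.4454+(1−p*)·66.6112)/1.05=40.9221; Δ=(35.4454−66.6112)/(120.3646−89.1988)=-1.0000; B=V−Δ·S=148.3905
Node (2,1) S=145.0176: V=(p*·0.0000+(1−p*)·35.4454)/1.05=8.1484; Δ=(0.0000−35.4454)/(162.4197−120.3646)=-0.8428; B=V−Δ·S=130.3739
Node (2,2) S=195.6864: V=(p*·0.0000+(1−p*)·0.0000)/1.05=0.0000; Δ=(0.0000−0.0000)/(219.1688−162.4197)=0.0000; B=V−Δ·S=0.0000
Node (1,0) S=129.4800: V=(p*·8.1484+(1−p*)·40.9221)/1.05=15.2945; Δ=(8.1484−40.9221)/(145.0176−107.4684)=-0.8728; B=V−Δ·S=128.3073
Node (1,1) S=174.7200: V=(p*·0.0000+(1−p*)·8.1484)/1.05=1.8732; Δ=(0.0000−8.1484)/(195.6864−145.0176)=-0.1608; B=V−Δ·S=29.9710
Node (0,0) S=156.0000: V=(p*·1.8732+(1−p*)·15.2945)/1.05=4.8694; Δ=(1.8732−15.2945)/(174.7200−129.4800)=-0.2967; B=V−Δ·S=51.1499
Check: Δ(0,0)·S0 + B(0,0) = 4.8694 = V0.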